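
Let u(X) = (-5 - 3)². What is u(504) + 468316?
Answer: 468380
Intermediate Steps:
u(X) = 64 (u(X) = (-8)² = 64)
u(504) + 468316 = 64 + 468316 = 468380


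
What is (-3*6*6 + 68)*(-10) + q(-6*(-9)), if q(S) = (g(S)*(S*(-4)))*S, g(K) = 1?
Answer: -11264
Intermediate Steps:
q(S) = -4*S**2 (q(S) = (1*(S*(-4)))*S = (1*(-4*S))*S = (-4*S)*S = -4*S**2)
(-3*6*6 + 68)*(-10) + q(-6*(-9)) = (-3*6*6 + 68)*(-10) - 4*(-6*(-9))**2 = (-18*6 + 68)*(-10) - 4*54**2 = (-108 + 68)*(-10) - 4*2916 = -40*(-10) - 11664 = 400 - 11664 = -11264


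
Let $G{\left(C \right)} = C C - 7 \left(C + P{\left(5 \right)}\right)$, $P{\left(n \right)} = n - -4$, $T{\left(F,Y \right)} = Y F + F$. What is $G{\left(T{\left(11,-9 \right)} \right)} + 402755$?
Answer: $411052$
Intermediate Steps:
$T{\left(F,Y \right)} = F + F Y$ ($T{\left(F,Y \right)} = F Y + F = F + F Y$)
$P{\left(n \right)} = 4 + n$ ($P{\left(n \right)} = n + 4 = 4 + n$)
$G{\left(C \right)} = -63 + C^{2} - 7 C$ ($G{\left(C \right)} = C C - 7 \left(C + \left(4 + 5\right)\right) = C^{2} - 7 \left(C + 9\right) = C^{2} - 7 \left(9 + C\right) = C^{2} - \left(63 + 7 C\right) = -63 + C^{2} - 7 C$)
$G{\left(T{\left(11,-9 \right)} \right)} + 402755 = \left(-63 + \left(11 \left(1 - 9\right)\right)^{2} - 7 \cdot 11 \left(1 - 9\right)\right) + 402755 = \left(-63 + \left(11 \left(-8\right)\right)^{2} - 7 \cdot 11 \left(-8\right)\right) + 402755 = \left(-63 + \left(-88\right)^{2} - -616\right) + 402755 = \left(-63 + 7744 + 616\right) + 402755 = 8297 + 402755 = 411052$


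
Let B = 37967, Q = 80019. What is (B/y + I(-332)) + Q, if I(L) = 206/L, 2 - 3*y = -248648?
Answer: 825712384679/10318975 ≈ 80019.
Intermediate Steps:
y = 248650/3 (y = ⅔ - ⅓*(-248648) = ⅔ + 248648/3 = 248650/3 ≈ 82883.)
(B/y + I(-332)) + Q = (37967/(248650/3) + 206/(-332)) + 80019 = (37967*(3/248650) + 206*(-1/332)) + 80019 = (113901/248650 - 103/166) + 80019 = -1675846/10318975 + 80019 = 825712384679/10318975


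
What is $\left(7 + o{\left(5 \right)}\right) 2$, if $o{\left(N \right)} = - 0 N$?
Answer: $14$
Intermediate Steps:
$o{\left(N \right)} = 0$ ($o{\left(N \right)} = \left(-1\right) 0 = 0$)
$\left(7 + o{\left(5 \right)}\right) 2 = \left(7 + 0\right) 2 = 7 \cdot 2 = 14$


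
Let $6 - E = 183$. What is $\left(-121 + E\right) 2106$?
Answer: $-627588$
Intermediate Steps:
$E = -177$ ($E = 6 - 183 = -177$)
$\left(-121 + E\right) 2106 = \left(-121 - 177\right) 2106 = \left(-298\right) 2106 = -627588$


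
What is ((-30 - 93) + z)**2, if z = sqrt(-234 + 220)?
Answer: (123 - I*sqrt(14))**2 ≈ 15115.0 - 920.45*I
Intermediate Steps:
z = I*sqrt(14) (z = sqrt(-14) = I*sqrt(14) ≈ 3.7417*I)
((-30 - 93) + z)**2 = ((-30 - 93) + I*sqrt(14))**2 = (-123 + I*sqrt(14))**2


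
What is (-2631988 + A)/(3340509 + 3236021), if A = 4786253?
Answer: 430853/1315306 ≈ 0.32757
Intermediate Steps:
(-2631988 + A)/(3340509 + 3236021) = (-2631988 + 4786253)/(3340509 + 3236021) = 2154265/6576530 = 2154265*(1/6576530) = 430853/1315306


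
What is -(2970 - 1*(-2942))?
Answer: -5912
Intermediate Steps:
-(2970 - 1*(-2942)) = -(2970 + 2942) = -1*5912 = -5912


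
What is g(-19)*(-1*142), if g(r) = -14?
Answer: 1988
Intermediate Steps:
g(-19)*(-1*142) = -(-14)*142 = -14*(-142) = 1988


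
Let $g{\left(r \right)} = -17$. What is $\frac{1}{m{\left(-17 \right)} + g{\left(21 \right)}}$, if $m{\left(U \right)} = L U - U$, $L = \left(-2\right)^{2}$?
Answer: $- \frac{1}{68} \approx -0.014706$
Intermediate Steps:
$L = 4$
$m{\left(U \right)} = 3 U$ ($m{\left(U \right)} = 4 U - U = 3 U$)
$\frac{1}{m{\left(-17 \right)} + g{\left(21 \right)}} = \frac{1}{3 \left(-17\right) - 17} = \frac{1}{-51 - 17} = \frac{1}{-68} = - \frac{1}{68}$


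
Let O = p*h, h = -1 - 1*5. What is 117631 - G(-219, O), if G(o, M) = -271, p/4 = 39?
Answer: 117902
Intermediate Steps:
p = 156 (p = 4*39 = 156)
h = -6 (h = -1 - 5 = -6)
O = -936 (O = 156*(-6) = -936)
117631 - G(-219, O) = 117631 - 1*(-271) = 117631 + 271 = 117902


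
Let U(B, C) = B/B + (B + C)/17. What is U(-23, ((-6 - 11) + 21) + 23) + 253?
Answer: 4322/17 ≈ 254.24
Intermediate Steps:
U(B, C) = 1 + B/17 + C/17 (U(B, C) = 1 + (B + C)*(1/17) = 1 + (B/17 + C/17) = 1 + B/17 + C/17)
U(-23, ((-6 - 11) + 21) + 23) + 253 = (1 + (1/17)*(-23) + (((-6 - 11) + 21) + 23)/17) + 253 = (1 - 23/17 + ((-17 + 21) + 23)/17) + 253 = (1 - 23/17 + (4 + 23)/17) + 253 = (1 - 23/17 + (1/17)*27) + 253 = (1 - 23/17 + 27/17) + 253 = 21/17 + 253 = 4322/17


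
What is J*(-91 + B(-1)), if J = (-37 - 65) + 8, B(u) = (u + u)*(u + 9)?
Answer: 10058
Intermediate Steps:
B(u) = 2*u*(9 + u) (B(u) = (2*u)*(9 + u) = 2*u*(9 + u))
J = -94 (J = -102 + 8 = -94)
J*(-91 + B(-1)) = -94*(-91 + 2*(-1)*(9 - 1)) = -94*(-91 + 2*(-1)*8) = -94*(-91 - 16) = -94*(-107) = 10058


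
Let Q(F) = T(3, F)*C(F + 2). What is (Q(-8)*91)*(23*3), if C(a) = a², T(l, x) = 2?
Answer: 452088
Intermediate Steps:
Q(F) = 2*(2 + F)² (Q(F) = 2*(F + 2)² = 2*(2 + F)²)
(Q(-8)*91)*(23*3) = ((2*(2 - 8)²)*91)*(23*3) = ((2*(-6)²)*91)*69 = ((2*36)*91)*69 = (72*91)*69 = 6552*69 = 452088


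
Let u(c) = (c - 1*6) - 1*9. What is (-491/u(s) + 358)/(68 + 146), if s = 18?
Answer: 583/642 ≈ 0.90810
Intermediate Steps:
u(c) = -15 + c (u(c) = (c - 6) - 9 = (-6 + c) - 9 = -15 + c)
(-491/u(s) + 358)/(68 + 146) = (-491/(-15 + 18) + 358)/(68 + 146) = (-491/3 + 358)/214 = (-491*⅓ + 358)*(1/214) = (-491/3 + 358)*(1/214) = (583/3)*(1/214) = 583/642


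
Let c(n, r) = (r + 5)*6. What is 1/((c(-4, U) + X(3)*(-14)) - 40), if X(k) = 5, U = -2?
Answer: -1/92 ≈ -0.010870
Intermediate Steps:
c(n, r) = 30 + 6*r (c(n, r) = (5 + r)*6 = 30 + 6*r)
1/((c(-4, U) + X(3)*(-14)) - 40) = 1/(((30 + 6*(-2)) + 5*(-14)) - 40) = 1/(((30 - 12) - 70) - 40) = 1/((18 - 70) - 40) = 1/(-52 - 40) = 1/(-92) = -1/92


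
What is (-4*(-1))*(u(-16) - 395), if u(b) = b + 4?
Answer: -1628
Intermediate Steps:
u(b) = 4 + b
(-4*(-1))*(u(-16) - 395) = (-4*(-1))*((4 - 16) - 395) = 4*(-12 - 395) = 4*(-407) = -1628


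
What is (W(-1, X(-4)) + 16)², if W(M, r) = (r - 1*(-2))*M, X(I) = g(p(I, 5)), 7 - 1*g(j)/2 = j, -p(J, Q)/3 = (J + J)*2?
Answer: 9216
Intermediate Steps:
p(J, Q) = -12*J (p(J, Q) = -3*(J + J)*2 = -3*2*J*2 = -12*J)
g(j) = 14 - 2*j
X(I) = 14 + 24*I (X(I) = 14 - (-24)*I = 14 + 24*I)
W(M, r) = M*(2 + r) (W(M, r) = (r + 2)*M = (2 + r)*M = M*(2 + r))
(W(-1, X(-4)) + 16)² = (-(2 + (14 + 24*(-4))) + 16)² = (-(2 + (14 - 96)) + 16)² = (-(2 - 82) + 16)² = (-1*(-80) + 16)² = (80 + 16)² = 96² = 9216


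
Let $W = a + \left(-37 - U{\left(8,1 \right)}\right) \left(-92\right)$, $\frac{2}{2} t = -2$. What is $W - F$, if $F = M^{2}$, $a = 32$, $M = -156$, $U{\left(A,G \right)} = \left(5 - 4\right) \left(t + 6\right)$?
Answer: $-20532$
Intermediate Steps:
$t = -2$
$U{\left(A,G \right)} = 4$ ($U{\left(A,G \right)} = \left(5 - 4\right) \left(-2 + 6\right) = 1 \cdot 4 = 4$)
$F = 24336$ ($F = \left(-156\right)^{2} = 24336$)
$W = 3804$ ($W = 32 + \left(-37 - 4\right) \left(-92\right) = 32 - -3772 = 32 + 3772 = 3804$)
$W - F = 3804 - 24336 = -20532$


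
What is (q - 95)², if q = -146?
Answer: 58081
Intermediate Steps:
(q - 95)² = (-146 - 95)² = (-241)² = 58081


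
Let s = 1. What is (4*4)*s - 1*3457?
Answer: -3441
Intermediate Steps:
(4*4)*s - 1*3457 = (4*4)*1 - 1*3457 = 16*1 - 3457 = 16 - 3457 = -3441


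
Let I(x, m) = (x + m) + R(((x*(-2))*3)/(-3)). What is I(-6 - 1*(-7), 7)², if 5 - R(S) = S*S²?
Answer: 25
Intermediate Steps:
R(S) = 5 - S³ (R(S) = 5 - S*S² = 5 - S³)
I(x, m) = 5 + m + x - 8*x³ (I(x, m) = (x + m) + (5 - (((x*(-2))*3)/(-3))³) = (m + x) + (5 - ((-2*x*3)*(-⅓))³) = (m + x) + (5 - (-6*x*(-⅓))³) = (m + x) + (5 - (2*x)³) = (m + x) + (5 - 8*x³) = 5 + m + x - 8*x³)
I(-6 - 1*(-7), 7)² = (5 + 7 + (-6 - 1*(-7)) - 8*(-6 - 1*(-7))³)² = (5 + 7 + (-6 + 7) - 8*(-6 + 7)³)² = (5 + 7 + 1 - 8*1³)² = (5 + 7 + 1 - 8*1)² = (5 + 7 + 1 - 8)² = 5² = 25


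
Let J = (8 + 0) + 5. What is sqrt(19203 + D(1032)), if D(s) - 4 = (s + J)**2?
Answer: 8*sqrt(17363) ≈ 1054.2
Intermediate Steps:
J = 13 (J = 8 + 5 = 13)
D(s) = 4 + (13 + s)**2 (D(s) = 4 + (s + 13)**2 = 4 + (13 + s)**2)
sqrt(19203 + D(1032)) = sqrt(19203 + (4 + (13 + 1032)**2)) = sqrt(19203 + (4 + 1045**2)) = sqrt(19203 + (4 + 1092025)) = sqrt(19203 + 1092029) = sqrt(1111232) = 8*sqrt(17363)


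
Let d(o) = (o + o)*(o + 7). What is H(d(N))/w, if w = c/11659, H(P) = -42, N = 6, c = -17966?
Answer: 244839/8983 ≈ 27.256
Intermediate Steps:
d(o) = 2*o*(7 + o) (d(o) = (2*o)*(7 + o) = 2*o*(7 + o))
w = -17966/11659 ≈ -1.5410
H(d(N))/w = -42/(-17966/11659) = -42*(-11659/17966) = 244839/8983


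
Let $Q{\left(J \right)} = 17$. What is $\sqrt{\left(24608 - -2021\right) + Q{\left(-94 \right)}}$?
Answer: $\sqrt{26646} \approx 163.24$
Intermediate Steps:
$\sqrt{\left(24608 - -2021\right) + Q{\left(-94 \right)}} = \sqrt{\left(24608 - -2021\right) + 17} = \sqrt{\left(24608 + 2021\right) + 17} = \sqrt{26629 + 17} = \sqrt{26646}$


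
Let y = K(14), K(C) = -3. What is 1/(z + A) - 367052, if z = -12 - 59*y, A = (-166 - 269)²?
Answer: -69515978279/189390 ≈ -3.6705e+5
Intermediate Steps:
y = -3
A = 189225 (A = (-435)² = 189225)
z = 165 (z = -12 - 59*(-3) = -12 + 177 = 165)
1/(z + A) - 367052 = 1/(165 + 189225) - 367052 = 1/189390 - 367052 = -69515978279/189390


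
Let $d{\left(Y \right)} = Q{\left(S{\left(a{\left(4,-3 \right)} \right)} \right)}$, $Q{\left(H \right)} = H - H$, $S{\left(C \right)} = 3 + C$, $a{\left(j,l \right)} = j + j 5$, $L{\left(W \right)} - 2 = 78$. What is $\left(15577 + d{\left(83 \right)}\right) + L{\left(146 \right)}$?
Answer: $15657$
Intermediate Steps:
$L{\left(W \right)} = 80$ ($L{\left(W \right)} = 2 + 78 = 80$)
$a{\left(j,l \right)} = 6 j$ ($a{\left(j,l \right)} = j + 5 j = 6 j$)
$Q{\left(H \right)} = 0$
$d{\left(Y \right)} = 0$
$\left(15577 + d{\left(83 \right)}\right) + L{\left(146 \right)} = \left(15577 + 0\right) + 80 = 15577 + 80 = 15657$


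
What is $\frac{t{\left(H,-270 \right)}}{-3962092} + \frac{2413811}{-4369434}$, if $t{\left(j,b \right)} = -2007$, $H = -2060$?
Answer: $- \frac{4777485899287}{8656049747964} \approx -0.55192$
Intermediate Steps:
$\frac{t{\left(H,-270 \right)}}{-3962092} + \frac{2413811}{-4369434} = - \frac{2007}{-3962092} + \frac{2413811}{-4369434} = \left(-2007\right) \left(- \frac{1}{3962092}\right) + 2413811 \left(- \frac{1}{4369434}\right) = \frac{2007}{3962092} - \frac{2413811}{4369434} = - \frac{4777485899287}{8656049747964}$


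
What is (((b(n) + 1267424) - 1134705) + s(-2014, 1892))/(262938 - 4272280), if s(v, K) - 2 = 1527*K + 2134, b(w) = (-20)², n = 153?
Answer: -3024339/4009342 ≈ -0.75432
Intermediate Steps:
b(w) = 400
s(v, K) = 2136 + 1527*K (s(v, K) = 2 + (1527*K + 2134) = 2 + (2134 + 1527*K) = 2136 + 1527*K)
(((b(n) + 1267424) - 1134705) + s(-2014, 1892))/(262938 - 4272280) = (((400 + 1267424) - 1134705) + (2136 + 1527*1892))/(262938 - 4272280) = ((1267824 - 1134705) + (2136 + 2889084))/(-4009342) = (133119 + 2891220)*(-1/4009342) = 3024339*(-1/4009342) = -3024339/4009342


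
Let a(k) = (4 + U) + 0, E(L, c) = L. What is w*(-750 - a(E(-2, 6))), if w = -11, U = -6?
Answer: 8228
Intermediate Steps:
a(k) = -2 (a(k) = (4 - 6) + 0 = -2 + 0 = -2)
w*(-750 - a(E(-2, 6))) = -11*(-750 - 1*(-2)) = -11*(-750 + 2) = -11*(-748) = 8228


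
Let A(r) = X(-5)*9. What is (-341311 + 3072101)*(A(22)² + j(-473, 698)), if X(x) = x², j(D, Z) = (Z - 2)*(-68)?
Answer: 9003414630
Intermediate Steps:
j(D, Z) = 136 - 68*Z (j(D, Z) = (-2 + Z)*(-68) = 136 - 68*Z)
A(r) = 225 (A(r) = (-5)²*9 = 25*9 = 225)
(-341311 + 3072101)*(A(22)² + j(-473, 698)) = (-341311 + 3072101)*(225² + (136 - 68*698)) = 2730790*(50625 + (136 - 47464)) = 2730790*(50625 - 47328) = 2730790*3297 = 9003414630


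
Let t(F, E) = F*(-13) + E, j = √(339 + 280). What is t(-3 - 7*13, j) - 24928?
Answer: -23706 + √619 ≈ -23681.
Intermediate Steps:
j = √619 ≈ 24.880
t(F, E) = E - 13*F (t(F, E) = -13*F + E = E - 13*F)
t(-3 - 7*13, j) - 24928 = (√619 - 13*(-3 - 7*13)) - 24928 = (√619 - 13*(-3 - 91)) - 24928 = (√619 - 13*(-94)) - 24928 = (√619 + 1222) - 24928 = (1222 + √619) - 24928 = -23706 + √619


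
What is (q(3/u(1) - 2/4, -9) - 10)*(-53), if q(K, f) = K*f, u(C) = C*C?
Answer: 3445/2 ≈ 1722.5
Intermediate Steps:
u(C) = C**2
(q(3/u(1) - 2/4, -9) - 10)*(-53) = ((3/(1**2) - 2/4)*(-9) - 10)*(-53) = ((3/1 - 2*1/4)*(-9) - 10)*(-53) = ((3*1 - 1/2)*(-9) - 10)*(-53) = ((3 - 1/2)*(-9) - 10)*(-53) = ((5/2)*(-9) - 10)*(-53) = (-45/2 - 10)*(-53) = -65/2*(-53) = 3445/2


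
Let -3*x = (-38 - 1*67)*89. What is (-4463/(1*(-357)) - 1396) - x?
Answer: -1605964/357 ≈ -4498.5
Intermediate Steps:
x = 3115 (x = -(-38 - 1*67)*89/3 = -(-38 - 67)*89/3 = -(-35)*89 = -⅓*(-9345) = 3115)
(-4463/(1*(-357)) - 1396) - x = (-4463/(1*(-357)) - 1396) - 1*3115 = (-4463/(-357) - 1396) - 3115 = (-4463*(-1/357) - 1396) - 3115 = (4463/357 - 1396) - 3115 = -493909/357 - 3115 = -1605964/357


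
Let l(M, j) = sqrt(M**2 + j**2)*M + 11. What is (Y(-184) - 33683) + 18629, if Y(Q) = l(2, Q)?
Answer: -15043 + 4*sqrt(8465) ≈ -14675.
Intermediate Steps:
l(M, j) = 11 + M*sqrt(M**2 + j**2) (l(M, j) = M*sqrt(M**2 + j**2) + 11 = 11 + M*sqrt(M**2 + j**2))
Y(Q) = 11 + 2*sqrt(4 + Q**2) (Y(Q) = 11 + 2*sqrt(2**2 + Q**2) = 11 + 2*sqrt(4 + Q**2))
(Y(-184) - 33683) + 18629 = ((11 + 2*sqrt(4 + (-184)**2)) - 33683) + 18629 = ((11 + 2*sqrt(4 + 33856)) - 33683) + 18629 = ((11 + 2*sqrt(33860)) - 33683) + 18629 = ((11 + 2*(2*sqrt(8465))) - 33683) + 18629 = ((11 + 4*sqrt(8465)) - 33683) + 18629 = (-33672 + 4*sqrt(8465)) + 18629 = -15043 + 4*sqrt(8465)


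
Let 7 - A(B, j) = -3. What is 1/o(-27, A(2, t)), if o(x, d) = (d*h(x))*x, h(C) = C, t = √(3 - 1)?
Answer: 1/7290 ≈ 0.00013717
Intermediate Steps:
t = √2 ≈ 1.4142
A(B, j) = 10 (A(B, j) = 7 - 1*(-3) = 7 + 3 = 10)
o(x, d) = d*x² (o(x, d) = (d*x)*x = d*x²)
1/o(-27, A(2, t)) = 1/(10*(-27)²) = 1/(10*729) = 1/7290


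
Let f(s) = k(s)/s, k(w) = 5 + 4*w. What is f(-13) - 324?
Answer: -4165/13 ≈ -320.38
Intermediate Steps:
f(s) = (5 + 4*s)/s
f(-13) - 324 = (4 + 5/(-13)) - 324 = (4 + 5*(-1/13)) - 324 = (4 - 5/13) - 324 = 47/13 - 324 = -4165/13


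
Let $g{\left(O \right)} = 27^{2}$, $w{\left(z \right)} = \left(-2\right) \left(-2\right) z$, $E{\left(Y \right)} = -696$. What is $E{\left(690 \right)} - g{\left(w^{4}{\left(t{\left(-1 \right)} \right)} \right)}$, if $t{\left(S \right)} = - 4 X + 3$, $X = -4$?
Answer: $-1425$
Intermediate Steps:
$t{\left(S \right)} = 19$ ($t{\left(S \right)} = \left(-4\right) \left(-4\right) + 3 = 16 + 3 = 19$)
$w{\left(z \right)} = 4 z$
$g{\left(O \right)} = 729$
$E{\left(690 \right)} - g{\left(w^{4}{\left(t{\left(-1 \right)} \right)} \right)} = -696 - 729 = -1425$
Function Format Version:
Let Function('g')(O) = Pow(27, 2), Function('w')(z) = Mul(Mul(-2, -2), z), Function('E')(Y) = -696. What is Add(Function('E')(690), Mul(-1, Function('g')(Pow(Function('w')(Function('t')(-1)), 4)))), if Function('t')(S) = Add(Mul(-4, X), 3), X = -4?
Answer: -1425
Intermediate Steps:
Function('t')(S) = 19 (Function('t')(S) = Add(Mul(-4, -4), 3) = Add(16, 3) = 19)
Function('w')(z) = Mul(4, z)
Function('g')(O) = 729
Add(Function('E')(690), Mul(-1, Function('g')(Pow(Function('w')(Function('t')(-1)), 4)))) = Add(-696, Mul(-1, 729)) = Add(-696, -729) = -1425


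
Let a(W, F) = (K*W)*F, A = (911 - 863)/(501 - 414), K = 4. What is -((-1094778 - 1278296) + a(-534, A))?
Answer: 68853322/29 ≈ 2.3743e+6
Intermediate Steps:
A = 16/29 (A = 48/87 = 48*(1/87) = 16/29 ≈ 0.55172)
a(W, F) = 4*F*W (a(W, F) = (4*W)*F = 4*F*W)
-((-1094778 - 1278296) + a(-534, A)) = -((-1094778 - 1278296) + 4*(16/29)*(-534)) = -(-2373074 - 34176/29) = -1*(-68853322/29) = 68853322/29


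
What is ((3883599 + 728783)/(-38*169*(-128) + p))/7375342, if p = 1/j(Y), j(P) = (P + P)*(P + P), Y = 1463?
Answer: 19744398897916/25952612509201398007 ≈ 7.6079e-7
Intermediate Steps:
j(P) = 4*P**2 (j(P) = (2*P)*(2*P) = 4*P**2)
p = 1/8561476 (p = 1/(4*1463**2) = 1/(4*2140369) = 1/8561476 ≈ 1.1680e-7)
((3883599 + 728783)/(-38*169*(-128) + p))/7375342 = ((3883599 + 728783)/(-38*169*(-128) + 1/8561476))/7375342 = (4612382/(-6422*(-128) + 1/8561476))*(1/7375342) = (4612382/(822016 + 1/8561476))*(1/7375342) = (4612382/(7037670255617/8561476))*(1/7375342) = (4612382*(8561476/7037670255617))*(1/7375342) = (39488797795832/7037670255617)*(1/7375342) = 19744398897916/25952612509201398007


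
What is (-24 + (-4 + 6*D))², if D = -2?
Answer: 1600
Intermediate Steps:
(-24 + (-4 + 6*D))² = (-24 + (-4 + 6*(-2)))² = (-24 + (-4 - 12))² = (-24 - 16)² = (-40)² = 1600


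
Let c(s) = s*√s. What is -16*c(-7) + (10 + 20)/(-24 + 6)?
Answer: -5/3 + 112*I*√7 ≈ -1.6667 + 296.32*I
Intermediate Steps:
c(s) = s^(3/2)
-16*c(-7) + (10 + 20)/(-24 + 6) = -(-112)*I*√7 + (10 + 20)/(-24 + 6) = -(-112)*I*√7 + 30/(-18) = 112*I*√7 + 30*(-1/18) = 112*I*√7 - 5/3 = -5/3 + 112*I*√7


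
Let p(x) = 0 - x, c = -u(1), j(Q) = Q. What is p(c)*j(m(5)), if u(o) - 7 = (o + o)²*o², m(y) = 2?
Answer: 22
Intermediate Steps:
u(o) = 7 + 4*o⁴ (u(o) = 7 + (o + o)²*o² = 7 + (2*o)²*o² = 7 + (4*o²)*o² = 7 + 4*o⁴)
c = -11 (c = -(7 + 4*1⁴) = -(7 + 4*1) = -(7 + 4) = -1*11 = -11)
p(x) = -x
p(c)*j(m(5)) = -1*(-11)*2 = 11*2 = 22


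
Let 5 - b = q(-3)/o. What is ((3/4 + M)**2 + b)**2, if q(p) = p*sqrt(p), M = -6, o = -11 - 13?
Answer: 271429/256 - 521*I*sqrt(3)/64 ≈ 1060.3 - 14.1*I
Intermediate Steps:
o = -24
q(p) = p**(3/2)
b = 5 - I*sqrt(3)/8 (b = 5 - (-3)**(3/2)/(-24) = 5 - (-3*I*sqrt(3))*(-1)/24 = 5 - I*sqrt(3)/8 ≈ 5.0 - 0.21651*I)
((3/4 + M)**2 + b)**2 = ((3/4 - 6)**2 + (5 - I*sqrt(3)/8))**2 = ((-21/4)**2 + (5 - I*sqrt(3)/8))**2 = (441/16 + (5 - I*sqrt(3)/8))**2 = (521/16 - I*sqrt(3)/8)**2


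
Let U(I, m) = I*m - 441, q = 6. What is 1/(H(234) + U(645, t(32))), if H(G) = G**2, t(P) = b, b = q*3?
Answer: 1/65925 ≈ 1.5169e-5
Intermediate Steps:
b = 18 (b = 6*3 = 18)
t(P) = 18
U(I, m) = -441 + I*m
1/(H(234) + U(645, t(32))) = 1/(234**2 + (-441 + 645*18)) = 1/(54756 + (-441 + 11610)) = 1/(54756 + 11169) = 1/65925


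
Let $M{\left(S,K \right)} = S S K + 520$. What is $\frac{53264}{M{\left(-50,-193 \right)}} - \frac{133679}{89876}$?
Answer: $- \frac{17304439921}{10829608620} \approx -1.5979$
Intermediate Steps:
$M{\left(S,K \right)} = 520 + K S^{2}$ ($M{\left(S,K \right)} = S^{2} K + 520 = K S^{2} + 520 = 520 + K S^{2}$)
$\frac{53264}{M{\left(-50,-193 \right)}} - \frac{133679}{89876} = \frac{53264}{520 - 193 \left(-50\right)^{2}} - \frac{133679}{89876} = \frac{53264}{520 - 482500} - \frac{133679}{89876} = \frac{53264}{-481980} - \frac{133679}{89876} = 53264 \left(- \frac{1}{481980}\right) - \frac{133679}{89876} = - \frac{13316}{120495} - \frac{133679}{89876} = - \frac{17304439921}{10829608620}$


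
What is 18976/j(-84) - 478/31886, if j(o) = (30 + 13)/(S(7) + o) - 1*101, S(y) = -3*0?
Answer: -25414924865/135945961 ≈ -186.95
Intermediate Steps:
S(y) = 0
j(o) = -101 + 43/o (j(o) = (30 + 13)/(0 + o) - 1*101 = 43/o - 101 = -101 + 43/o)
18976/j(-84) - 478/31886 = 18976/(-101 + 43/(-84)) - 478/31886 = 18976/(-101 + 43*(-1/84)) - 478*1/31886 = 18976/(-101 - 43/84) - 239/15943 = 18976/(-8527/84) - 239/15943 = 18976*(-84/8527) - 239/15943 = -1593984/8527 - 239/15943 = -25414924865/135945961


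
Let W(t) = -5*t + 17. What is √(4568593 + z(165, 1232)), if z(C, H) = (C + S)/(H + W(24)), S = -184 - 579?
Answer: √5823315274971/1129 ≈ 2137.4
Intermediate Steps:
W(t) = 17 - 5*t
S = -763
z(C, H) = (-763 + C)/(-103 + H) (z(C, H) = (C - 763)/(H + (17 - 5*24)) = (-763 + C)/(H + (17 - 120)) = (-763 + C)/(H - 103) = (-763 + C)/(-103 + H))
√(4568593 + z(165, 1232)) = √(4568593 + (-763 + 165)/(-103 + 1232)) = √(4568593 - 598/1129) = √(5157940899/1129) = √5823315274971/1129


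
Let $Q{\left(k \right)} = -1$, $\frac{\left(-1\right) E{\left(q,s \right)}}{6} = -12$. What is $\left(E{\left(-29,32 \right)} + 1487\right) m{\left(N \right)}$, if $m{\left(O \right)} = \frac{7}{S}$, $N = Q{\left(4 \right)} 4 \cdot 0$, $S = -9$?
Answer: $- \frac{10913}{9} \approx -1212.6$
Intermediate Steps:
$E{\left(q,s \right)} = 72$ ($E{\left(q,s \right)} = \left(-6\right) \left(-12\right) = 72$)
$N = 0$ ($N = \left(-1\right) 4 \cdot 0 = \left(-4\right) 0 = 0$)
$m{\left(O \right)} = - \frac{7}{9}$ ($m{\left(O \right)} = \frac{7}{-9} = 7 \left(- \frac{1}{9}\right) = - \frac{7}{9}$)
$\left(E{\left(-29,32 \right)} + 1487\right) m{\left(N \right)} = \left(72 + 1487\right) \left(- \frac{7}{9}\right) = 1559 \left(- \frac{7}{9}\right) = - \frac{10913}{9}$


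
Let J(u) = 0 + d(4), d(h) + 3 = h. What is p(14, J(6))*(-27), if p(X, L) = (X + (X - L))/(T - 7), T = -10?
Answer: 729/17 ≈ 42.882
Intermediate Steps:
d(h) = -3 + h
J(u) = 1 (J(u) = 0 + (-3 + 4) = 0 + 1 = 1)
p(X, L) = -2*X/17 + L/17 (p(X, L) = (X + (X - L))/(-10 - 7) = (-L + 2*X)/(-17) = (-L + 2*X)*(-1/17) = -2*X/17 + L/17)
p(14, J(6))*(-27) = (-2/17*14 + (1/17)*1)*(-27) = (-28/17 + 1/17)*(-27) = -27/17*(-27) = 729/17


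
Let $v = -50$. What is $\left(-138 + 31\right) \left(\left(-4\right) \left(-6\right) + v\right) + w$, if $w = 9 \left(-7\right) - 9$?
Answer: $2710$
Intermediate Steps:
$w = -72$ ($w = -63 - 9 = -72$)
$\left(-138 + 31\right) \left(\left(-4\right) \left(-6\right) + v\right) + w = \left(-138 + 31\right) \left(\left(-4\right) \left(-6\right) - 50\right) - 72 = - 107 \left(24 - 50\right) - 72 = \left(-107\right) \left(-26\right) - 72 = 2782 - 72 = 2710$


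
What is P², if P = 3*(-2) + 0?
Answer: 36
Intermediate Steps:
P = -6 (P = -6 + 0 = -6)
P² = (-6)² = 36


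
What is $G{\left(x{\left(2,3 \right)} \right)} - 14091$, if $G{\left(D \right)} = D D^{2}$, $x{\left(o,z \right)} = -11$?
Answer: $-15422$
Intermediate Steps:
$G{\left(D \right)} = D^{3}$
$G{\left(x{\left(2,3 \right)} \right)} - 14091 = \left(-11\right)^{3} - 14091 = -1331 - 14091 = -15422$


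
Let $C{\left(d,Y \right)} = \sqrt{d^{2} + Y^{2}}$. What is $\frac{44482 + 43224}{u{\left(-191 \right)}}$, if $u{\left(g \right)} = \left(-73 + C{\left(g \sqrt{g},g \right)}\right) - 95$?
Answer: $- \frac{7367304}{3479807} - \frac{8375923 i \sqrt{190}}{3479807} \approx -2.1172 - 33.178 i$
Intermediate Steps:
$C{\left(d,Y \right)} = \sqrt{Y^{2} + d^{2}}$
$u{\left(g \right)} = -168 + \sqrt{g^{2} + g^{3}}$ ($u{\left(g \right)} = \left(-73 + \sqrt{g^{2} + \left(g \sqrt{g}\right)^{2}}\right) - 95 = \left(-73 + \sqrt{g^{2} + \left(g^{\frac{3}{2}}\right)^{2}}\right) - 95 = \left(-73 + \sqrt{g^{2} + g^{3}}\right) - 95 = -168 + \sqrt{g^{2} + g^{3}}$)
$\frac{44482 + 43224}{u{\left(-191 \right)}} = \frac{44482 + 43224}{-168 + \sqrt{\left(-191\right)^{2} \left(1 - 191\right)}} = \frac{87706}{-168 + \sqrt{36481 \left(-190\right)}} = \frac{87706}{-168 + \sqrt{-6931390}} = \frac{87706}{-168 + 191 i \sqrt{190}}$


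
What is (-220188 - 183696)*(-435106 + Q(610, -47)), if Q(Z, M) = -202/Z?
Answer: 53598408062004/305 ≈ 1.7573e+11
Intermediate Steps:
(-220188 - 183696)*(-435106 + Q(610, -47)) = (-220188 - 183696)*(-435106 - 202/610) = -403884*(-435106 - 202*1/610) = -403884*(-435106 - 101/305) = -403884*(-132707431/305) = 53598408062004/305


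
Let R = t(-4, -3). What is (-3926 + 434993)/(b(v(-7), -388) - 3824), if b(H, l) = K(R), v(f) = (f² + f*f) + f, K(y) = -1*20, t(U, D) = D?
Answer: -431067/3844 ≈ -112.14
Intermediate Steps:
R = -3
K(y) = -20
v(f) = f + 2*f² (v(f) = (f² + f²) + f = 2*f² + f = f + 2*f²)
b(H, l) = -20
(-3926 + 434993)/(b(v(-7), -388) - 3824) = (-3926 + 434993)/(-20 - 3824) = 431067/(-3844) = 431067*(-1/3844) = -431067/3844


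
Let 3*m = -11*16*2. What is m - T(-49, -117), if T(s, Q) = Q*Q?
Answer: -41419/3 ≈ -13806.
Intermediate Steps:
T(s, Q) = Q²
m = -352/3 (m = (-11*16*2)/3 = (-176*2)/3 = (⅓)*(-352) = -352/3 ≈ -117.33)
m - T(-49, -117) = -352/3 - 1*(-117)² = -352/3 - 1*13689 = -352/3 - 13689 = -41419/3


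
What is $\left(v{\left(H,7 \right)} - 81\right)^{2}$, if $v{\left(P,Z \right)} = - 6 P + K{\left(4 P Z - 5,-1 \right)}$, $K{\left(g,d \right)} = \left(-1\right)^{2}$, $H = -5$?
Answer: $2500$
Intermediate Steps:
$K{\left(g,d \right)} = 1$
$v{\left(P,Z \right)} = 1 - 6 P$ ($v{\left(P,Z \right)} = - 6 P + 1 = 1 - 6 P$)
$\left(v{\left(H,7 \right)} - 81\right)^{2} = \left(\left(1 - -30\right) - 81\right)^{2} = \left(\left(1 + 30\right) - 81\right)^{2} = \left(31 - 81\right)^{2} = \left(-50\right)^{2} = 2500$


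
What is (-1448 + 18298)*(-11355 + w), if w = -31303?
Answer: -718787300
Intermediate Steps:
(-1448 + 18298)*(-11355 + w) = (-1448 + 18298)*(-11355 - 31303) = 16850*(-42658) = -718787300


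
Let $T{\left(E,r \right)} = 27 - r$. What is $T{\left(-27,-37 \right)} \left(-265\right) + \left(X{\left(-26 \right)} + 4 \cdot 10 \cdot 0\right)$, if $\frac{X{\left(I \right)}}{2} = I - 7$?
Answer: $-17026$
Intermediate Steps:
$X{\left(I \right)} = -14 + 2 I$ ($X{\left(I \right)} = 2 \left(I - 7\right) = 2 \left(-7 + I\right) = -14 + 2 I$)
$T{\left(-27,-37 \right)} \left(-265\right) + \left(X{\left(-26 \right)} + 4 \cdot 10 \cdot 0\right) = \left(27 - -37\right) \left(-265\right) + \left(\left(-14 + 2 \left(-26\right)\right) + 4 \cdot 10 \cdot 0\right) = \left(27 + 37\right) \left(-265\right) + \left(\left(-14 - 52\right) + 40 \cdot 0\right) = 64 \left(-265\right) + \left(-66 + 0\right) = -16960 - 66 = -17026$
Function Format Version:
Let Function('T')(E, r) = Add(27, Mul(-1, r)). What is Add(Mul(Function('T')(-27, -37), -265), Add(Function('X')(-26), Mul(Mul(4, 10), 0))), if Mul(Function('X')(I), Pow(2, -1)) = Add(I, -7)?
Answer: -17026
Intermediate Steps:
Function('X')(I) = Add(-14, Mul(2, I)) (Function('X')(I) = Mul(2, Add(I, -7)) = Mul(2, Add(-7, I)) = Add(-14, Mul(2, I)))
Add(Mul(Function('T')(-27, -37), -265), Add(Function('X')(-26), Mul(Mul(4, 10), 0))) = Add(Mul(Add(27, Mul(-1, -37)), -265), Add(Add(-14, Mul(2, -26)), Mul(Mul(4, 10), 0))) = Add(Mul(Add(27, 37), -265), Add(Add(-14, -52), Mul(40, 0))) = Add(Mul(64, -265), Add(-66, 0)) = Add(-16960, -66) = -17026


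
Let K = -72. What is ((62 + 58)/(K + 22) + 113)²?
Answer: 305809/25 ≈ 12232.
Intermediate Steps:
((62 + 58)/(K + 22) + 113)² = ((62 + 58)/(-72 + 22) + 113)² = (120/(-50) + 113)² = (120*(-1/50) + 113)² = (-12/5 + 113)² = (553/5)² = 305809/25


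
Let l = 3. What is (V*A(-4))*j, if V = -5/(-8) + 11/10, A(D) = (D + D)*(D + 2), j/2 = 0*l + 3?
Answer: 828/5 ≈ 165.60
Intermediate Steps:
j = 6 (j = 2*(0*3 + 3) = 2*(0 + 3) = 2*3 = 6)
A(D) = 2*D*(2 + D) (A(D) = (2*D)*(2 + D) = 2*D*(2 + D))
V = 69/40 (V = -5*(-⅛) + 11*(⅒) = 5/8 + 11/10 = 69/40 ≈ 1.7250)
(V*A(-4))*j = (69*(2*(-4)*(2 - 4))/40)*6 = (69*(2*(-4)*(-2))/40)*6 = ((69/40)*16)*6 = (138/5)*6 = 828/5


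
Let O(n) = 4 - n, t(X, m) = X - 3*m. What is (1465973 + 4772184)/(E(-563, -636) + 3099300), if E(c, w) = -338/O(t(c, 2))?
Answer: 3574463961/1775898562 ≈ 2.0128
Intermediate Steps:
E(c, w) = -338/(10 - c) (E(c, w) = -338/(4 - (c - 3*2)) = -338/(4 - (c - 6)) = -338/(4 - (-6 + c)) = -338/(4 + (6 - c)) = -338/(10 - c))
(1465973 + 4772184)/(E(-563, -636) + 3099300) = (1465973 + 4772184)/(338/(-10 - 563) + 3099300) = 6238157/(338/(-573) + 3099300) = 6238157/(338*(-1/573) + 3099300) = 6238157/(-338/573 + 3099300) = 6238157/(1775898562/573) = 6238157*(573/1775898562) = 3574463961/1775898562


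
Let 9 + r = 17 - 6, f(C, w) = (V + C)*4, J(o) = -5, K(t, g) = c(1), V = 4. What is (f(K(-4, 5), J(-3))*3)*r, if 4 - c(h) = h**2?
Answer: 168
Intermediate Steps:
c(h) = 4 - h**2
K(t, g) = 3 (K(t, g) = 4 - 1*1**2 = 4 - 1*1 = 4 - 1 = 3)
f(C, w) = 16 + 4*C (f(C, w) = (4 + C)*4 = 16 + 4*C)
r = 2 (r = -9 + (17 - 6) = -9 + 11 = 2)
(f(K(-4, 5), J(-3))*3)*r = ((16 + 4*3)*3)*2 = ((16 + 12)*3)*2 = (28*3)*2 = 84*2 = 168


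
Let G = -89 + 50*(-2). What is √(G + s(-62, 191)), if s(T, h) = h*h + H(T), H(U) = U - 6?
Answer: 8*√566 ≈ 190.33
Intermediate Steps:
G = -189 (G = -89 - 100 = -189)
H(U) = -6 + U
s(T, h) = -6 + T + h² (s(T, h) = h*h + (-6 + T) = h² + (-6 + T) = -6 + T + h²)
√(G + s(-62, 191)) = √(-189 + (-6 - 62 + 191²)) = √(-189 + (-6 - 62 + 36481)) = √(-189 + 36413) = √36224 = 8*√566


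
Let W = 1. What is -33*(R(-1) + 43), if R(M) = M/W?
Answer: -1386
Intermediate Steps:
R(M) = M (R(M) = M/1 = M*1 = M)
-33*(R(-1) + 43) = -33*(-1 + 43) = -33*42 = -1386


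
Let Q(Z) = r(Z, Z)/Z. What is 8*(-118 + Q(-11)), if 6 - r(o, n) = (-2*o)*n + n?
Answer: -12456/11 ≈ -1132.4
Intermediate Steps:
r(o, n) = 6 - n + 2*n*o (r(o, n) = 6 - ((-2*o)*n + n) = 6 - (-2*n*o + n) = 6 - (n - 2*n*o) = 6 + (-n + 2*n*o) = 6 - n + 2*n*o)
Q(Z) = (6 - Z + 2*Z**2)/Z (Q(Z) = (6 - Z + 2*Z*Z)/Z = (6 - Z + 2*Z**2)/Z)
8*(-118 + Q(-11)) = 8*(-118 + (-1 + 2*(-11) + 6/(-11))) = 8*(-118 + (-1 - 22 + 6*(-1/11))) = 8*(-118 + (-1 - 22 - 6/11)) = 8*(-118 - 259/11) = 8*(-1557/11) = -12456/11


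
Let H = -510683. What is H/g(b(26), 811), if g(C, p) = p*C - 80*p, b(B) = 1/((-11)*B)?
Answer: 146055338/18556491 ≈ 7.8708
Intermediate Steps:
b(B) = -1/(11*B)
g(C, p) = -80*p + C*p (g(C, p) = C*p - 80*p = -80*p + C*p)
H/g(b(26), 811) = -510683*1/(811*(-80 - 1/11/26)) = -510683*1/(811*(-80 - 1/11*1/26)) = -510683*1/(811*(-80 - 1/286)) = -510683/(811*(-22881/286)) = -510683/(-18556491/286) = -510683*(-286/18556491) = 146055338/18556491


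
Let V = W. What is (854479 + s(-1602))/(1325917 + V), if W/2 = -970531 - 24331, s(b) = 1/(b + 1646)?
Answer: -12532359/9735836 ≈ -1.2872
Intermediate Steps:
s(b) = 1/(1646 + b)
W = -1989724 (W = 2*(-970531 - 24331) = 2*(-994862) = -1989724)
V = -1989724
(854479 + s(-1602))/(1325917 + V) = (854479 + 1/(1646 - 1602))/(1325917 - 1989724) = (854479 + 1/44)/(-663807) = (854479 + 1/44)*(-1/663807) = (37597077/44)*(-1/663807) = -12532359/9735836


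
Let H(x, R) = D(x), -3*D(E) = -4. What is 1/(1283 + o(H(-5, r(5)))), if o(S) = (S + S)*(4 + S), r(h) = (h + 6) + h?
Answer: 9/11675 ≈ 0.00077088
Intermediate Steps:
r(h) = 6 + 2*h (r(h) = (6 + h) + h = 6 + 2*h)
D(E) = 4/3 (D(E) = -⅓*(-4) = 4/3)
H(x, R) = 4/3
o(S) = 2*S*(4 + S) (o(S) = (2*S)*(4 + S) = 2*S*(4 + S))
1/(1283 + o(H(-5, r(5)))) = 1/(1283 + 2*(4/3)*(4 + 4/3)) = 1/(1283 + 2*(4/3)*(16/3)) = 1/(1283 + 128/9) = 1/(11675/9) = 9/11675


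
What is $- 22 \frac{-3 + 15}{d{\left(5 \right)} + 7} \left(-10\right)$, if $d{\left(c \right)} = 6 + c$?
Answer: $\frac{440}{3} \approx 146.67$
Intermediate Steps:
$- 22 \frac{-3 + 15}{d{\left(5 \right)} + 7} \left(-10\right) = - 22 \frac{-3 + 15}{\left(6 + 5\right) + 7} \left(-10\right) = - 22 \frac{12}{11 + 7} \left(-10\right) = - 22 \cdot \frac{12}{18} \left(-10\right) = - 22 \cdot 12 \cdot \frac{1}{18} \left(-10\right) = \left(-22\right) \frac{2}{3} \left(-10\right) = \left(- \frac{44}{3}\right) \left(-10\right) = \frac{440}{3}$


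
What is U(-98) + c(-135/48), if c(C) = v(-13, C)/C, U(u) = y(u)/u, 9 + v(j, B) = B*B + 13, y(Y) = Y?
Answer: -2329/720 ≈ -3.2347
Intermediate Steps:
v(j, B) = 4 + B² (v(j, B) = -9 + (B*B + 13) = -9 + (B² + 13) = -9 + (13 + B²) = 4 + B²)
U(u) = 1 (U(u) = u/u = 1)
c(C) = (4 + C²)/C
U(-98) + c(-135/48) = 1 + (-135/48 + 4/((-135/48))) = 1 + (-135*1/48 + 4/((-135*1/48))) = 1 + (-45/16 + 4/(-45/16)) = 1 + (-45/16 + 4*(-16/45)) = 1 + (-45/16 - 64/45) = 1 - 3049/720 = -2329/720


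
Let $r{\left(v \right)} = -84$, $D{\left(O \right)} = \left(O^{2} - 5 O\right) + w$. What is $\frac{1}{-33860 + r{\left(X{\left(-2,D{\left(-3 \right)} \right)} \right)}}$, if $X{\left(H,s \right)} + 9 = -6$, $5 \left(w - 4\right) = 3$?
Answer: $- \frac{1}{33944} \approx -2.946 \cdot 10^{-5}$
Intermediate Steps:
$w = \frac{23}{5}$ ($w = 4 + \frac{1}{5} \cdot 3 = 4 + \frac{3}{5} = \frac{23}{5} \approx 4.6$)
$D{\left(O \right)} = \frac{23}{5} + O^{2} - 5 O$ ($D{\left(O \right)} = \left(O^{2} - 5 O\right) + \frac{23}{5} = \frac{23}{5} + O^{2} - 5 O$)
$X{\left(H,s \right)} = -15$ ($X{\left(H,s \right)} = -9 - 6 = -15$)
$\frac{1}{-33860 + r{\left(X{\left(-2,D{\left(-3 \right)} \right)} \right)}} = \frac{1}{-33860 - 84} = \frac{1}{-33944} = - \frac{1}{33944}$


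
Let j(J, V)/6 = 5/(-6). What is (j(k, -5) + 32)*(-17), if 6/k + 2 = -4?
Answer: -459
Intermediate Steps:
k = -1 (k = 6/(-2 - 4) = 6/(-6) = 6*(-1/6) = -1)
j(J, V) = -5 (j(J, V) = 6*(5/(-6)) = 6*(5*(-1/6)) = 6*(-5/6) = -5)
(j(k, -5) + 32)*(-17) = (-5 + 32)*(-17) = 27*(-17) = -459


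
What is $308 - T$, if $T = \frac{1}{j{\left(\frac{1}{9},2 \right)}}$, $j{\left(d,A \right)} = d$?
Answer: $299$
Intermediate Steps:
$T = 9$ ($T = \frac{1}{\frac{1}{9}} = 9$)
$308 - T = 308 - 9 = 299$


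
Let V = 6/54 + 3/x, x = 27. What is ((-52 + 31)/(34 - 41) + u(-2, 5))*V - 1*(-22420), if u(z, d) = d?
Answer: 201796/9 ≈ 22422.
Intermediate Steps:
V = 2/9 (V = 6/54 + 3/27 = 6*(1/54) + 3*(1/27) = ⅑ + ⅑ = 2/9 ≈ 0.22222)
((-52 + 31)/(34 - 41) + u(-2, 5))*V - 1*(-22420) = ((-52 + 31)/(34 - 41) + 5)*(2/9) - 1*(-22420) = (-21/(-7) + 5)*(2/9) + 22420 = (-21*(-⅐) + 5)*(2/9) + 22420 = (3 + 5)*(2/9) + 22420 = 8*(2/9) + 22420 = 16/9 + 22420 = 201796/9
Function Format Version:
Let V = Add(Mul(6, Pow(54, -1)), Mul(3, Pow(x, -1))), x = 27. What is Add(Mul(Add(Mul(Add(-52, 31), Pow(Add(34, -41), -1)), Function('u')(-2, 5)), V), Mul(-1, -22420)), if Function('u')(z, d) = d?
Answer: Rational(201796, 9) ≈ 22422.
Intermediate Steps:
V = Rational(2, 9) (V = Add(Mul(6, Pow(54, -1)), Mul(3, Pow(27, -1))) = Add(Mul(6, Rational(1, 54)), Mul(3, Rational(1, 27))) = Add(Rational(1, 9), Rational(1, 9)) = Rational(2, 9) ≈ 0.22222)
Add(Mul(Add(Mul(Add(-52, 31), Pow(Add(34, -41), -1)), Function('u')(-2, 5)), V), Mul(-1, -22420)) = Add(Mul(Add(Mul(Add(-52, 31), Pow(Add(34, -41), -1)), 5), Rational(2, 9)), Mul(-1, -22420)) = Add(Mul(Add(Mul(-21, Pow(-7, -1)), 5), Rational(2, 9)), 22420) = Add(Mul(Add(Mul(-21, Rational(-1, 7)), 5), Rational(2, 9)), 22420) = Add(Mul(Add(3, 5), Rational(2, 9)), 22420) = Add(Mul(8, Rational(2, 9)), 22420) = Add(Rational(16, 9), 22420) = Rational(201796, 9)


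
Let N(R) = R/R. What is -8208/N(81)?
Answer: -8208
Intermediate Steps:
N(R) = 1
-8208/N(81) = -8208/1 = -8208*1 = -8208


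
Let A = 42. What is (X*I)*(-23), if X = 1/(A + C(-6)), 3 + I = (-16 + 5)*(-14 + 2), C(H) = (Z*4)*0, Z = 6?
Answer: -989/14 ≈ -70.643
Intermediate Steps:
C(H) = 0 (C(H) = (6*4)*0 = 24*0 = 0)
I = 129 (I = -3 + (-16 + 5)*(-14 + 2) = -3 - 11*(-12) = -3 + 132 = 129)
X = 1/42 (X = 1/(42 + 0) = 1/42 ≈ 0.023810)
(X*I)*(-23) = ((1/42)*129)*(-23) = (43/14)*(-23) = -989/14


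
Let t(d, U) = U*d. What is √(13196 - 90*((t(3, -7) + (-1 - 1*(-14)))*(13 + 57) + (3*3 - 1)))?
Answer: 2*√15719 ≈ 250.75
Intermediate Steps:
√(13196 - 90*((t(3, -7) + (-1 - 1*(-14)))*(13 + 57) + (3*3 - 1))) = √(13196 - 90*((-7*3 + (-1 - 1*(-14)))*(13 + 57) + (3*3 - 1))) = √(13196 - 90*((-21 + (-1 + 14))*70 + (9 - 1))) = √(13196 - 90*((-21 + 13)*70 + 8)) = √(13196 - 90*(-8*70 + 8)) = √(13196 - 90*(-560 + 8)) = √(13196 - 90*(-552)) = √(13196 + 49680) = √62876 = 2*√15719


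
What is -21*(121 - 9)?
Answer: -2352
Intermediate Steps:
-21*(121 - 9) = -21*112 = -2352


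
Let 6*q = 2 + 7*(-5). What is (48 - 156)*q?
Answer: 594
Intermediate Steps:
q = -11/2 (q = (2 + 7*(-5))/6 = (2 - 35)/6 = (⅙)*(-33) = -11/2 ≈ -5.5000)
(48 - 156)*q = (48 - 156)*(-11/2) = -108*(-11/2) = 594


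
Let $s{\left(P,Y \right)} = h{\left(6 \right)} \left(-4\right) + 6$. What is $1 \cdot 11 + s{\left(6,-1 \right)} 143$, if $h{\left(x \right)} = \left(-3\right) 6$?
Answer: $11165$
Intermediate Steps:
$h{\left(x \right)} = -18$
$s{\left(P,Y \right)} = 78$ ($s{\left(P,Y \right)} = \left(-18\right) \left(-4\right) + 6 = 72 + 6 = 78$)
$1 \cdot 11 + s{\left(6,-1 \right)} 143 = 1 \cdot 11 + 78 \cdot 143 = 11 + 11154 = 11165$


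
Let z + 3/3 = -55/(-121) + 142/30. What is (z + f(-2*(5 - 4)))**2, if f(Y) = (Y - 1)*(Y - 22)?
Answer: 158030041/27225 ≈ 5804.6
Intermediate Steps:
z = 691/165 (z = -1 + (-55/(-121) + 142/30) = -1 + (-55*(-1/121) + 142*(1/30)) = -1 + (5/11 + 71/15) = -1 + 856/165 = 691/165 ≈ 4.1879)
f(Y) = (-1 + Y)*(-22 + Y)
(z + f(-2*(5 - 4)))**2 = (691/165 + (22 + (-2*(5 - 4))**2 - (-46)*(5 - 4)))**2 = (691/165 + (22 + (-2*1)**2 - (-46)))**2 = (691/165 + (22 + (-2)**2 - 23*(-2)))**2 = (691/165 + (22 + 4 + 46))**2 = (691/165 + 72)**2 = (12571/165)**2 = 158030041/27225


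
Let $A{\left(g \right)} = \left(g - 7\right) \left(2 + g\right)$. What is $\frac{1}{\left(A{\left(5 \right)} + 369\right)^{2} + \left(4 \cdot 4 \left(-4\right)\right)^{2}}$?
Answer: $\frac{1}{130121} \approx 7.6852 \cdot 10^{-6}$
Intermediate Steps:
$A{\left(g \right)} = \left(-7 + g\right) \left(2 + g\right)$
$\frac{1}{\left(A{\left(5 \right)} + 369\right)^{2} + \left(4 \cdot 4 \left(-4\right)\right)^{2}} = \frac{1}{\left(\left(-14 + 5^{2} - 25\right) + 369\right)^{2} + \left(4 \cdot 4 \left(-4\right)\right)^{2}} = \frac{1}{\left(\left(-14 + 25 - 25\right) + 369\right)^{2} + \left(16 \left(-4\right)\right)^{2}} = \frac{1}{\left(-14 + 369\right)^{2} + \left(-64\right)^{2}} = \frac{1}{355^{2} + 4096} = \frac{1}{126025 + 4096} = \frac{1}{130121}$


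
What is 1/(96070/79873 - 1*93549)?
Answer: -79873/7471943207 ≈ -1.0690e-5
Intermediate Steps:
1/(96070/79873 - 1*93549) = 1/(96070*(1/79873) - 93549) = 1/(96070/79873 - 93549) = 1/(-7471943207/79873) = -79873/7471943207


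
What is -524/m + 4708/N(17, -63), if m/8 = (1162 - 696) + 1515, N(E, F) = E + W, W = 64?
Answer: 18642485/320922 ≈ 58.090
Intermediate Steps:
N(E, F) = 64 + E (N(E, F) = E + 64 = 64 + E)
m = 15848 (m = 8*((1162 - 696) + 1515) = 8*(466 + 1515) = 8*1981 = 15848)
-524/m + 4708/N(17, -63) = -524/15848 + 4708/(64 + 17) = -524*1/15848 + 4708/81 = -131/3962 + 4708*(1/81) = -131/3962 + 4708/81 = 18642485/320922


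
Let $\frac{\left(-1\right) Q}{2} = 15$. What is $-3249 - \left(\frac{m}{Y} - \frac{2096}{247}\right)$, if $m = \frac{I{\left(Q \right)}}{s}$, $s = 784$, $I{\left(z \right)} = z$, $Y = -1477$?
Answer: $- \frac{463422850193}{143009048} \approx -3240.5$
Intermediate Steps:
$Q = -30$ ($Q = \left(-2\right) 15 = -30$)
$m = - \frac{15}{392}$ ($m = - \frac{30}{784} = \left(-30\right) \frac{1}{784} = - \frac{15}{392} \approx -0.038265$)
$-3249 - \left(\frac{m}{Y} - \frac{2096}{247}\right) = -3249 - \left(- \frac{15}{392 \left(-1477\right)} - \frac{2096}{247}\right) = -3249 - \left(\left(- \frac{15}{392}\right) \left(- \frac{1}{1477}\right) - \frac{2096}{247}\right) = -3249 - \left(\frac{15}{578984} - \frac{2096}{247}\right) = -3249 - - \frac{1213546759}{143009048} = -3249 + \frac{1213546759}{143009048} = - \frac{463422850193}{143009048}$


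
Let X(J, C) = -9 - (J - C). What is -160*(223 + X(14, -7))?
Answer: -30880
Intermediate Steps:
X(J, C) = -9 + C - J (X(J, C) = -9 + (C - J) = -9 + C - J)
-160*(223 + X(14, -7)) = -160*(223 + (-9 - 7 - 1*14)) = -160*(223 + (-9 - 7 - 14)) = -160*(223 - 30) = -160*193 = -30880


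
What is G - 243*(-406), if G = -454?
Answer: 98204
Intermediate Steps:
G - 243*(-406) = -454 - 243*(-406) = -454 + 98658 = 98204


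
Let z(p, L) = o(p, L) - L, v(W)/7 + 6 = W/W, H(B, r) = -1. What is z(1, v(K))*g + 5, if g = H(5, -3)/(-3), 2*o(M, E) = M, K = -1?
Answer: 101/6 ≈ 16.833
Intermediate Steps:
o(M, E) = M/2
v(W) = -35 (v(W) = -42 + 7*(W/W) = -42 + 7*1 = -42 + 7 = -35)
g = ⅓ (g = -1/(-3) = -1*(-⅓) = ⅓ ≈ 0.33333)
z(p, L) = p/2 - L
z(1, v(K))*g + 5 = ((½)*1 - 1*(-35))*(⅓) + 5 = (½ + 35)*(⅓) + 5 = (71/2)*(⅓) + 5 = 71/6 + 5 = 101/6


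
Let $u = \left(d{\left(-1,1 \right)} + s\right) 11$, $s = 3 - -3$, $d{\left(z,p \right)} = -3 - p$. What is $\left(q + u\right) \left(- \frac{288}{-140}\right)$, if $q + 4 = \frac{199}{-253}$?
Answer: $\frac{62712}{1771} \approx 35.411$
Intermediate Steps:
$q = - \frac{1211}{253}$ ($q = -4 + \frac{199}{-253} = -4 + 199 \left(- \frac{1}{253}\right) = -4 - \frac{199}{253} = - \frac{1211}{253} \approx -4.7866$)
$s = 6$ ($s = 3 + 3 = 6$)
$u = 22$ ($u = \left(\left(-3 - 1\right) + 6\right) 11 = \left(-4 + 6\right) 11 = 2 \cdot 11 = 22$)
$\left(q + u\right) \left(- \frac{288}{-140}\right) = \left(- \frac{1211}{253} + 22\right) \left(- \frac{288}{-140}\right) = \frac{4355 \left(\left(-288\right) \left(- \frac{1}{140}\right)\right)}{253} = \frac{4355}{253} \cdot \frac{72}{35} = \frac{62712}{1771}$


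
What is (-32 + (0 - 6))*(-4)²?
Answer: -608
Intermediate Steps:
(-32 + (0 - 6))*(-4)² = (-32 - 6)*16 = -38*16 = -608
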